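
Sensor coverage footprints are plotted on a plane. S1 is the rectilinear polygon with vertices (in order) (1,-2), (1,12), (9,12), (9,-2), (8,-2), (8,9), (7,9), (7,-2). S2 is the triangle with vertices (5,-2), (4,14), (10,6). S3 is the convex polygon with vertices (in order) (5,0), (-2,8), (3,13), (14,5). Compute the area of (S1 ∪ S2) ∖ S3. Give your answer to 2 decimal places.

35.83

|S1 ∪ S2| = 110.8.
|(S1 ∪ S2) ∩ S3| = 74.972.
|(S1 ∪ S2) ∖ S3| = 110.8 − 74.972 = 35.83.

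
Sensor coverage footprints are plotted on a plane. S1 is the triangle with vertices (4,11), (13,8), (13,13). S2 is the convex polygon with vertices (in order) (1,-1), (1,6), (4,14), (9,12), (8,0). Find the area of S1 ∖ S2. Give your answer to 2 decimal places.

|S1| = 22.5, |S1∩S2| = 6.6462.
|S1 ∖ S2| = |S1| − |S1∩S2| = 22.5 − 6.6462 = 15.85.

15.85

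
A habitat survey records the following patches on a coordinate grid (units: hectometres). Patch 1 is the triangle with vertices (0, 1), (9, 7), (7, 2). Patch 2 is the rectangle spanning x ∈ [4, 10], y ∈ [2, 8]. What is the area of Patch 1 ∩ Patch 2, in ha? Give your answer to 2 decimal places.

The intersection is the polygon with vertices (9,7), (7,2), (4,2), (4,3.667).
By the shoelace formula its area is 11.67.

11.67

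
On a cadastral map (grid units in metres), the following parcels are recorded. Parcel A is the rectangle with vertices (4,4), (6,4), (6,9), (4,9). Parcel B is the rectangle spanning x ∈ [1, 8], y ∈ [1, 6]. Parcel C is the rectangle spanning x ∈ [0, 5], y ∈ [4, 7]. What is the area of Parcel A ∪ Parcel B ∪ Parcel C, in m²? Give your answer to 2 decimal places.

47.00

By inclusion–exclusion:
Individual areas: |Parcel A| = 10, |Parcel B| = 35, |Parcel C| = 15.
|Parcel A∩Parcel B|: x∈[4,6], y∈[4,6] → 2·2 = 4.
|Parcel A∩Parcel C|: x∈[4,5], y∈[4,7] → 1·3 = 3.
|Parcel B∩Parcel C|: x∈[1,5], y∈[4,6] → 4·2 = 8.
|Parcel A∩Parcel B∩Parcel C| = 2.
|Parcel A ∪ Parcel B ∪ Parcel C| = 60 − 15 + 2 = 47.00.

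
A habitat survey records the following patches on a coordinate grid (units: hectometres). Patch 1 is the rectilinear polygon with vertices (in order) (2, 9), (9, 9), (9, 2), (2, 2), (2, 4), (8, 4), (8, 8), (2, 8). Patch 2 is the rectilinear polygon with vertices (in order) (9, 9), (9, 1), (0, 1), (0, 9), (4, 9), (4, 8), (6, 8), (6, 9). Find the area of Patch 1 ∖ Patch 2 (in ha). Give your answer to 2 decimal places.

|Patch 1| = 25, |Patch 1∩Patch 2| = 23.
|Patch 1 ∖ Patch 2| = |Patch 1| − |Patch 1∩Patch 2| = 25 − 23 = 2.00.

2.00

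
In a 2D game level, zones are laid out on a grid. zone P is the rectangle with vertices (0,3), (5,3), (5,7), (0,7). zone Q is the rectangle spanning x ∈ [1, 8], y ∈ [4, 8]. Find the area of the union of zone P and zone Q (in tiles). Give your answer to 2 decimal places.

By inclusion–exclusion:
Individual areas: |zone P| = 20, |zone Q| = 28.
|zone P∩zone Q|: x∈[1,5], y∈[4,7] → 4·3 = 12.
|zone P ∪ zone Q| = 48 − 12 = 36.00.

36.00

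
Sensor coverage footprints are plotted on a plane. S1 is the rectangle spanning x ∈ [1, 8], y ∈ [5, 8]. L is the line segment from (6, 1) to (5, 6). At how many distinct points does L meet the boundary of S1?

1

The segment meets the boundary at (5.2,5).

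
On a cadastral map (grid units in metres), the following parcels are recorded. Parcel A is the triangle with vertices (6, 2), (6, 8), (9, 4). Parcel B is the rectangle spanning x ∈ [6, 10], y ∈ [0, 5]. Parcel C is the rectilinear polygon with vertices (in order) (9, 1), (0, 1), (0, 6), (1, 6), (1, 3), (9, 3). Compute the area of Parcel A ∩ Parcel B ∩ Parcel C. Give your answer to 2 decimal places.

0.75

The intersection is the polygon with vertices (6,2), (6,3), (7.5,3).
By the shoelace formula its area is 0.75.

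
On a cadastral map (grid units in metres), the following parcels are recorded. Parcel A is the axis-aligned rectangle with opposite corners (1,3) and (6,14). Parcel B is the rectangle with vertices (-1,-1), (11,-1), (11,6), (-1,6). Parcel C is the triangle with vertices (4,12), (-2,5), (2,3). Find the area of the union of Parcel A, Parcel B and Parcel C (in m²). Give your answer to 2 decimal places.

127.50

By inclusion–exclusion:
Individual areas: |Parcel A| = 55, |Parcel B| = 84, |Parcel C| = 20.
|Parcel A∩Parcel B|: x∈[1,6], y∈[3,6] → 5·3 = 15.
|Parcel A∩Parcel C| = 12.5.
|Parcel B∩Parcel C| = 7.75.
|Parcel A∩Parcel B∩Parcel C| = 3.75.
|Parcel A ∪ Parcel B ∪ Parcel C| = 159 − 35.25 + 3.75 = 127.50.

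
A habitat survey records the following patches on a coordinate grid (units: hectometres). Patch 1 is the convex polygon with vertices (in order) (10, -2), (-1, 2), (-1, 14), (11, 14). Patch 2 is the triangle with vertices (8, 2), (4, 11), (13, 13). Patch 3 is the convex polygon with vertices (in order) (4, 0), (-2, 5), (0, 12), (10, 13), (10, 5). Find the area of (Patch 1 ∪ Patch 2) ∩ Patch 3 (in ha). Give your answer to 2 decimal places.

109.78

The region (Patch 1 ∪ Patch 2) ∩ Patch 3 is the polygon with vertices (-1,8.5), (0,12), (10,13), (10,5), (4.152,0.127), (3.613,0.323), (-1,4.167).
By the shoelace formula its area is 109.78.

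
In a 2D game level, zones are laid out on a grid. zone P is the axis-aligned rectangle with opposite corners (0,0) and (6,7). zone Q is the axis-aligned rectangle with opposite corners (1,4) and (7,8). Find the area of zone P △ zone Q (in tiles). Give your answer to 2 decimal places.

36.00

|zone P∩zone Q|: x∈[1,6], y∈[4,7] → 5·3 = 15.
|zone P △ zone Q| = |zone P| + |zone Q| − 2·|zone P∩zone Q| = 42 + 24 − 30 = 36.00.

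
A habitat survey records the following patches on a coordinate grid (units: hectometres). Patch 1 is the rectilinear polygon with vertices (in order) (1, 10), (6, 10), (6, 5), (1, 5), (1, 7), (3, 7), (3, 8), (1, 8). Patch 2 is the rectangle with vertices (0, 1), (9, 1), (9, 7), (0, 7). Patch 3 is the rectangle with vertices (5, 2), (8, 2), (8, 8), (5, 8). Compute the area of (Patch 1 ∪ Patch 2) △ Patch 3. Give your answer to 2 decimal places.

|Patch 1 ∪ Patch 2| = 67.
|(Patch 1 ∪ Patch 2) ∩ Patch 3| = 16.
|(Patch 1 ∪ Patch 2) △ Patch 3| = 67 + 18 − 32 = 53.00.

53.00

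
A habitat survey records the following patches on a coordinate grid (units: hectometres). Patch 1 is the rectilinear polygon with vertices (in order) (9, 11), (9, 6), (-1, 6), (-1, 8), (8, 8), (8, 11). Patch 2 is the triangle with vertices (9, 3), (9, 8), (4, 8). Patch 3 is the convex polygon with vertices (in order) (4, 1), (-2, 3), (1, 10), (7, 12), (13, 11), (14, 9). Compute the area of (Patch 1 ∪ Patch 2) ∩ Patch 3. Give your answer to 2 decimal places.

24.96

|Patch 1 ∪ Patch 2| = 27.5.
|(Patch 1 ∪ Patch 2) ∩ Patch 3| = 24.96.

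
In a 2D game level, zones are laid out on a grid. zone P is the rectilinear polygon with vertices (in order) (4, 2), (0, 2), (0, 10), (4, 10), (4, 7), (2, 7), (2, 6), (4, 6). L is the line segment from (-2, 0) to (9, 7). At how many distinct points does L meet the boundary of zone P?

The segment meets the boundary at (4,3.818), (1.143,2).

2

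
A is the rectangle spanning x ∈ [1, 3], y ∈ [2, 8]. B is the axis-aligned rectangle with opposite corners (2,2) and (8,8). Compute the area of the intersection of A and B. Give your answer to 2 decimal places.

6.00

|A∩B|: x∈[2,3], y∈[2,8] → 1·6 = 6.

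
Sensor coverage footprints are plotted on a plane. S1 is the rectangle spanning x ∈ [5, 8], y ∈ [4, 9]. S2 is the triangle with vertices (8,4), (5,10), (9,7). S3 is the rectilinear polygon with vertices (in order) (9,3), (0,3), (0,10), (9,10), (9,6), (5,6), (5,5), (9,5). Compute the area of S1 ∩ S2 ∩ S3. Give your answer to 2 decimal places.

4.46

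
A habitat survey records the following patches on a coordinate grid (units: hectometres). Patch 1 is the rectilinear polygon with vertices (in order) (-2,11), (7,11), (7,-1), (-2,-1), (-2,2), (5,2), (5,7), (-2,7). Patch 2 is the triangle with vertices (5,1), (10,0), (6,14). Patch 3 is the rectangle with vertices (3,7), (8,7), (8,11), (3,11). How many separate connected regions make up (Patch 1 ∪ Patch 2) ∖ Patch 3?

3

(Patch 1 ∪ Patch 2) ∖ Patch 3 splits into 3 disjoint pieces (area 1.6319, area 50.1, area 20).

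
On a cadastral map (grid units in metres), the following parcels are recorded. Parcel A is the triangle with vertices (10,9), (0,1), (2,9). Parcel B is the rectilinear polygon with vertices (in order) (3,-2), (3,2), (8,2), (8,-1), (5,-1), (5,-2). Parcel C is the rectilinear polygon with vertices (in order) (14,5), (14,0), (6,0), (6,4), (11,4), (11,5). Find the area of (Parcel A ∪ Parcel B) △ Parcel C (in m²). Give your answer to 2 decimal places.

76.00

|Parcel A ∪ Parcel B| = 49.
|(Parcel A ∪ Parcel B) ∩ Parcel C| = 4.
|(Parcel A ∪ Parcel B) △ Parcel C| = 49 + 35 − 8 = 76.00.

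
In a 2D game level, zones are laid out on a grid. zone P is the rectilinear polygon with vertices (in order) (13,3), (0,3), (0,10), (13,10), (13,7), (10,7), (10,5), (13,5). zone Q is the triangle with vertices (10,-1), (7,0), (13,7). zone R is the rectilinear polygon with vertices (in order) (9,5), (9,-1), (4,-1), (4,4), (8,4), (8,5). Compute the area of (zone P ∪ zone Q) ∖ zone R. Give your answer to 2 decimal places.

86.61

|zone P ∪ zone Q| = 95.6071.
|(zone P ∪ zone Q) ∩ zone R| = 9.
|(zone P ∪ zone Q) ∖ zone R| = 95.6071 − 9 = 86.61.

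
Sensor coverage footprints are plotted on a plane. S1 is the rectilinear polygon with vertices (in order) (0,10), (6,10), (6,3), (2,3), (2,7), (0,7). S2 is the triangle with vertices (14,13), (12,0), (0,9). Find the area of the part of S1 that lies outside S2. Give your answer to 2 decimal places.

16.25

|S1| = 34, |S1∩S2| = 17.75.
|S1 ∖ S2| = |S1| − |S1∩S2| = 34 − 17.75 = 16.25.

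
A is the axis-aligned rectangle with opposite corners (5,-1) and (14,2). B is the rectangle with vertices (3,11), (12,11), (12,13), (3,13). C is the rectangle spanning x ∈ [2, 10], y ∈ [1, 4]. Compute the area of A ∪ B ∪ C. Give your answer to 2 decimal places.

64.00

By inclusion–exclusion:
Individual areas: |A| = 27, |B| = 18, |C| = 24.
|A∩B| = 0 (no overlap).
|A∩C|: x∈[5,10], y∈[1,2] → 5·1 = 5.
|B∩C| = 0 (no overlap).
|A∩B∩C| = 0.
|A ∪ B ∪ C| = 69 − 5 + 0 = 64.00.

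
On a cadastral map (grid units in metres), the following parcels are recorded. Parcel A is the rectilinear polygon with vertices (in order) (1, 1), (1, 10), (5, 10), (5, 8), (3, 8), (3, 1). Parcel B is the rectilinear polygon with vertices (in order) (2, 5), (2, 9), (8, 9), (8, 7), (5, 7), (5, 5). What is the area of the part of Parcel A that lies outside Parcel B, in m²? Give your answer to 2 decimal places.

16.00

|Parcel A| = 22, |Parcel A∩Parcel B| = 6.
|Parcel A ∖ Parcel B| = |Parcel A| − |Parcel A∩Parcel B| = 22 − 6 = 16.00.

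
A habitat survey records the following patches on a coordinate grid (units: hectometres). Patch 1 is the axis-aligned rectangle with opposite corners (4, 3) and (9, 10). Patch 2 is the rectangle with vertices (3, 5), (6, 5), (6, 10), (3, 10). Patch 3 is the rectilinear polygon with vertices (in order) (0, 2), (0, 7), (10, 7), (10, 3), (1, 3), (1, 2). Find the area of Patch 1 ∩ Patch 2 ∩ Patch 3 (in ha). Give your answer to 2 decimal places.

The intersection is the polygon with vertices (6,5), (4,5), (4,7), (6,7).
By the shoelace formula its area is 4.00.

4.00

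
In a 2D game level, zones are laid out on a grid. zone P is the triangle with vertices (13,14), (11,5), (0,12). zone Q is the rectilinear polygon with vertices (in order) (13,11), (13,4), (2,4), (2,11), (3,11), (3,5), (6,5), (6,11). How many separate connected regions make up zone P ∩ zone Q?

zone P ∩ zone Q splits into 2 disjoint pieces (area 26.0455, area 0.5909).

2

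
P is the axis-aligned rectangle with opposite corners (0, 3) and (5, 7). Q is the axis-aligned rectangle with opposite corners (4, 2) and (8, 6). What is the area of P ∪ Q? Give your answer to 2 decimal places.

By inclusion–exclusion:
Individual areas: |P| = 20, |Q| = 16.
|P∩Q|: x∈[4,5], y∈[3,6] → 1·3 = 3.
|P ∪ Q| = 36 − 3 = 33.00.

33.00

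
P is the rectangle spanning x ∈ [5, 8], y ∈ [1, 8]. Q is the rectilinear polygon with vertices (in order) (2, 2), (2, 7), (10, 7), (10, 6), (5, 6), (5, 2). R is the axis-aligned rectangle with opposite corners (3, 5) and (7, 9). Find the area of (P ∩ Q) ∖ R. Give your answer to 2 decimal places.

1.00

|P ∩ Q| = 3.
|(P ∩ Q) ∩ R| = 2.
|(P ∩ Q) ∖ R| = 3 − 2 = 1.00.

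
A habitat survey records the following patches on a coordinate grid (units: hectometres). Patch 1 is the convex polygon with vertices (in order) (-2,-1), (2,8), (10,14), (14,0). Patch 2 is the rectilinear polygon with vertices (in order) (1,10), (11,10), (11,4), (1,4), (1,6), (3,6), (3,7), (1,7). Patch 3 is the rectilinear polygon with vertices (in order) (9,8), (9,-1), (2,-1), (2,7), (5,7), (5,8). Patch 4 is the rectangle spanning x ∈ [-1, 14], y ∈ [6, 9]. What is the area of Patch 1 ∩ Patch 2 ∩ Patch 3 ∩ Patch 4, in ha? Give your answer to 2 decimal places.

10.00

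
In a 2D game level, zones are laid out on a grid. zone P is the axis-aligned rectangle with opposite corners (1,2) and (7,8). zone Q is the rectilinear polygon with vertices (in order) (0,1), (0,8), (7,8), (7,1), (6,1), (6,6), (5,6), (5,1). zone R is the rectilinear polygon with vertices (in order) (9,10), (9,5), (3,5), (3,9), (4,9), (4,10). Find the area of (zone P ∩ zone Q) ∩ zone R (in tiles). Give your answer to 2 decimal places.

The region (zone P ∩ zone Q) ∩ zone R is the polygon with vertices (6,6), (5,6), (5,5), (3,5), (3,8), (7,8), (7,5), (6,5).
By the shoelace formula its area is 11.00.

11.00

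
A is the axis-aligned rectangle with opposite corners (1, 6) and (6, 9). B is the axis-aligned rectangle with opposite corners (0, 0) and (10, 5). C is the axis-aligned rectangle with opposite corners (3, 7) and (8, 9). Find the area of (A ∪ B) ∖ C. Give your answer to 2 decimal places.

59.00

|A ∪ B| = 65.
|(A ∪ B) ∩ C| = 6.
|(A ∪ B) ∖ C| = 65 − 6 = 59.00.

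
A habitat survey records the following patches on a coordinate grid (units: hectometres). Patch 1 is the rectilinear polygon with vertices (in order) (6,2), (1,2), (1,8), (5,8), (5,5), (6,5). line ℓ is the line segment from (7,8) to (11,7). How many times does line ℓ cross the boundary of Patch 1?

The segment lies entirely outside Patch 1 and never meets its boundary.

0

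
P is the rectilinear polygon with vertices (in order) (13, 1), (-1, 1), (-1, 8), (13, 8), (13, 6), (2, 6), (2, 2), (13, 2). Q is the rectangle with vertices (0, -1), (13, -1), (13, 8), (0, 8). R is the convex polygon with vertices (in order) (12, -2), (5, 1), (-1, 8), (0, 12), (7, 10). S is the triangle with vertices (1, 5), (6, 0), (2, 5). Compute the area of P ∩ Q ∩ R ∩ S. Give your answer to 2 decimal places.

0.34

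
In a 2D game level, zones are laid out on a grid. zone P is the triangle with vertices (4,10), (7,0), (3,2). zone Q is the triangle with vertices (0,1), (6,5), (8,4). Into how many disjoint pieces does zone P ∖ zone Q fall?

zone P ∖ zone Q splits into 2 disjoint pieces (area 7.7487, area 5.7272).

2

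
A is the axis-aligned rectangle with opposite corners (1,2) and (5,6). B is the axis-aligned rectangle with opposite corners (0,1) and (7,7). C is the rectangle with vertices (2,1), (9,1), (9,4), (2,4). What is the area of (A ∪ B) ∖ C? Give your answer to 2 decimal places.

27.00

|A ∪ B| = 42.
|(A ∪ B) ∩ C| = 15.
|(A ∪ B) ∖ C| = 42 − 15 = 27.00.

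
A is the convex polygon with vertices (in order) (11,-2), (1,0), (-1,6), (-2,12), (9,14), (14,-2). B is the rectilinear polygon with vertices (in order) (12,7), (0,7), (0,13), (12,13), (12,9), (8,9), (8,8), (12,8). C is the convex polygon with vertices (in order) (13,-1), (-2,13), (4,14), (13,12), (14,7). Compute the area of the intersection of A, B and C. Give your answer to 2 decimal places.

48.44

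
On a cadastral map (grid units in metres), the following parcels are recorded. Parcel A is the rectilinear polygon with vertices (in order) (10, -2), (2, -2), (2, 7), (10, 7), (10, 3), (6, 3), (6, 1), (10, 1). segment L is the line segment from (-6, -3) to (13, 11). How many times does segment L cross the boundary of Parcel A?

The segment meets the boundary at (7.571,7), (2,2.895).

2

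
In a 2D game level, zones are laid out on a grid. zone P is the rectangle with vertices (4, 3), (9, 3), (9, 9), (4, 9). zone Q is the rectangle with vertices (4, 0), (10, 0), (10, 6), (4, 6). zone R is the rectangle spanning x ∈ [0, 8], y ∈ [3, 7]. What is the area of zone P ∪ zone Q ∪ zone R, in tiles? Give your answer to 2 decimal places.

67.00

By inclusion–exclusion:
Individual areas: |zone P| = 30, |zone Q| = 36, |zone R| = 32.
|zone P∩zone Q|: x∈[4,9], y∈[3,6] → 5·3 = 15.
|zone P∩zone R|: x∈[4,8], y∈[3,7] → 4·4 = 16.
|zone Q∩zone R|: x∈[4,8], y∈[3,6] → 4·3 = 12.
|zone P∩zone Q∩zone R| = 12.
|zone P ∪ zone Q ∪ zone R| = 98 − 43 + 12 = 67.00.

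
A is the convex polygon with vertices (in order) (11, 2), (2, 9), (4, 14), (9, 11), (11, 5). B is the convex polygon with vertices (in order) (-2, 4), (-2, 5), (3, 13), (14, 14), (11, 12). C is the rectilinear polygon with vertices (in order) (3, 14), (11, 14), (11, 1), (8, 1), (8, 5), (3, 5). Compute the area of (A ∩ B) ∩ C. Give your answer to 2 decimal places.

20.48

The region (A ∩ B) ∩ C is the polygon with vertices (3.623,13.057), (5.316,13.21), (9,11), (9.064,10.809), (3.822,7.583), (3,8.222), (3,11.5).
By the shoelace formula its area is 20.48.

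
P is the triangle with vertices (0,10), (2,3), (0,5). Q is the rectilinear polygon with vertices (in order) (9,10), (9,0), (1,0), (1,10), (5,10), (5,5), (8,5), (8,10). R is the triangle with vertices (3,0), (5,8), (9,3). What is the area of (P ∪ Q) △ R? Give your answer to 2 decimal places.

|P ∪ Q| = 68.75.
|(P ∪ Q) ∩ R| = 17.4.
|(P ∪ Q) △ R| = 68.75 + 21 − 34.8 = 54.95.

54.95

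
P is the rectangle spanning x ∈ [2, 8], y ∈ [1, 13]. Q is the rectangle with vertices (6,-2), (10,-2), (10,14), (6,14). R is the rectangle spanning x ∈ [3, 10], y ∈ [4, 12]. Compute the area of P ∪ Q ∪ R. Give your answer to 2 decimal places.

112.00

By inclusion–exclusion:
Individual areas: |P| = 72, |Q| = 64, |R| = 56.
|P∩Q|: x∈[6,8], y∈[1,13] → 2·12 = 24.
|P∩R|: x∈[3,8], y∈[4,12] → 5·8 = 40.
|Q∩R|: x∈[6,10], y∈[4,12] → 4·8 = 32.
|P∩Q∩R| = 16.
|P ∪ Q ∪ R| = 192 − 96 + 16 = 112.00.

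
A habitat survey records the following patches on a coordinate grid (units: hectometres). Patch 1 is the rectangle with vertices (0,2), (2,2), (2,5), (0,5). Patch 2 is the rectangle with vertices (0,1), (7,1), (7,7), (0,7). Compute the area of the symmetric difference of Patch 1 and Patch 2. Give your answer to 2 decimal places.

|Patch 1∩Patch 2|: x∈[0,2], y∈[2,5] → 2·3 = 6.
|Patch 1 △ Patch 2| = |Patch 1| + |Patch 2| − 2·|Patch 1∩Patch 2| = 6 + 42 − 12 = 36.00.

36.00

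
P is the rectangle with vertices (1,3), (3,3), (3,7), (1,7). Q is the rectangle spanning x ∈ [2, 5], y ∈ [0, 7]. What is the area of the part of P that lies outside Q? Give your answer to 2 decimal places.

4.00

|P∩Q|: x∈[2,3], y∈[3,7] → 1·4 = 4.
|P| = 8.
|P ∖ Q| = |P| − |P∩Q| = 8 − 4 = 4.00.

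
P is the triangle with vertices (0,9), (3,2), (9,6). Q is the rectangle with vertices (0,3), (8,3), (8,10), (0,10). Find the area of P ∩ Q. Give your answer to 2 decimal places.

The intersection is the polygon with vertices (0,9), (8,6.333), (8,5.333), (4.5,3), (2.571,3).
By the shoelace formula its area is 25.54.

25.54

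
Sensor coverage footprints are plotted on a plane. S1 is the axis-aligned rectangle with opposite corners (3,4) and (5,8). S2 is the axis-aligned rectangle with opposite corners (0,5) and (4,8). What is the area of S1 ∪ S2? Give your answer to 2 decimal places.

By inclusion–exclusion:
Individual areas: |S1| = 8, |S2| = 12.
|S1∩S2|: x∈[3,4], y∈[5,8] → 1·3 = 3.
|S1 ∪ S2| = 20 − 3 = 17.00.

17.00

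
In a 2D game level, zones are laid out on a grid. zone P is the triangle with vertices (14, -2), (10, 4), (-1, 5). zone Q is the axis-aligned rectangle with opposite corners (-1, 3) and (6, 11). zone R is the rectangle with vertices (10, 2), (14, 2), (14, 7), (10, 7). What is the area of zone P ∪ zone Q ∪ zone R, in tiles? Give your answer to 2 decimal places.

By inclusion–exclusion:
Individual areas: |zone P| = 31, |zone Q| = 56, |zone R| = 20.
|zone P∩zone Q| = 7.487.
|zone P∩zone R| = 1.3333.
|zone Q∩zone R| = 0 (no overlap).
|zone P∩zone Q∩zone R| = 0.
|zone P ∪ zone Q ∪ zone R| = 107 − 8.8203 + 0 = 98.18.

98.18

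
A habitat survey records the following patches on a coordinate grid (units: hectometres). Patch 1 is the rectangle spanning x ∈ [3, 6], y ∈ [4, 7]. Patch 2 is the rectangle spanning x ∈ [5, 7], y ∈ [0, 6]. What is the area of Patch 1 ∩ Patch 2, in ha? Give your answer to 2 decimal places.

2.00

|Patch 1∩Patch 2|: x∈[5,6], y∈[4,6] → 1·2 = 2.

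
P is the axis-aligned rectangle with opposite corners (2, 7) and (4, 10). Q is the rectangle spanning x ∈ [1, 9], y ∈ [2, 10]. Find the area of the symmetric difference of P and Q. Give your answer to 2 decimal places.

58.00

|P∩Q|: x∈[2,4], y∈[7,10] → 2·3 = 6.
|P △ Q| = |P| + |Q| − 2·|P∩Q| = 6 + 64 − 12 = 58.00.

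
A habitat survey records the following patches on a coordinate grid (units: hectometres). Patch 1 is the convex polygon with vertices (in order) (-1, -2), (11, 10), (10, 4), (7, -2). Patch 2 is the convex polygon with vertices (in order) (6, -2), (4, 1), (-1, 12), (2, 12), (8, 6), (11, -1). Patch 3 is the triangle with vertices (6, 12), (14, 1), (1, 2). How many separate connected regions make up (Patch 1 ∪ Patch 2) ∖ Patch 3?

(Patch 1 ∪ Patch 2) ∖ Patch 3 splits into 3 disjoint pieces (area 20.3333, area 3.3921, area 32.8051).

3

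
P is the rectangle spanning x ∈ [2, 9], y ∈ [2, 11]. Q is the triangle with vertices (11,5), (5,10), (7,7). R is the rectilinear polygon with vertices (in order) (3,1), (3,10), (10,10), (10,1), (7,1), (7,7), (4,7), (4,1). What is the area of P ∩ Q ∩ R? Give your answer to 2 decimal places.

The intersection is the polygon with vertices (7,7), (5,10), (9,6.667), (9,6).
By the shoelace formula its area is 3.33.

3.33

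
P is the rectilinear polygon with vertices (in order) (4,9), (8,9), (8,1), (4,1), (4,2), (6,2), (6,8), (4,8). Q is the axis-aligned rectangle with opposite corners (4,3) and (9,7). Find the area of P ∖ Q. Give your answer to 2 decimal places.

|P| = 20, |P∩Q| = 8.
|P ∖ Q| = |P| − |P∩Q| = 20 − 8 = 12.00.

12.00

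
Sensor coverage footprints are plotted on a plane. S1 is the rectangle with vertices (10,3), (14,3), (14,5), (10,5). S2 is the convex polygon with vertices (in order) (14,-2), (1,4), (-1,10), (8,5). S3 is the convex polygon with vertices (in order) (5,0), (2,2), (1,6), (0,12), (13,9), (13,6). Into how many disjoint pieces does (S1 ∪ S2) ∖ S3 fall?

3

(S1 ∪ S2) ∖ S3 splits into 3 disjoint pieces (area 6.9583, area 4.6877, area 11.6244).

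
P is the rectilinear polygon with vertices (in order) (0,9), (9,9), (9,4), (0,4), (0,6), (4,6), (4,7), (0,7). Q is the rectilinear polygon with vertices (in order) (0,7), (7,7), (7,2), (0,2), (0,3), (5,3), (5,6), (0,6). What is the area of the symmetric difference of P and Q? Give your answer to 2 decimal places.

47.00

|P| = 41, |Q| = 20, |P∩Q| = 7.
|P △ Q| = |P| + |Q| − 2·|P∩Q| = 41 + 20 − 14 = 47.00.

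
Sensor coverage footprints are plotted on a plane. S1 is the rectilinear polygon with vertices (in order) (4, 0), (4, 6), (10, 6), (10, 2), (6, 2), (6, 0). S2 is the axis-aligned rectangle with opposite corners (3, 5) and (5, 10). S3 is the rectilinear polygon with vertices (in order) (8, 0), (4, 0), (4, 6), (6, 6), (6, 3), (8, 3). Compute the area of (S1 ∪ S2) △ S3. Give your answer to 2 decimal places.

27.00

|S1 ∪ S2| = 37.
|(S1 ∪ S2) ∩ S3| = 14.
|(S1 ∪ S2) △ S3| = 37 + 18 − 28 = 27.00.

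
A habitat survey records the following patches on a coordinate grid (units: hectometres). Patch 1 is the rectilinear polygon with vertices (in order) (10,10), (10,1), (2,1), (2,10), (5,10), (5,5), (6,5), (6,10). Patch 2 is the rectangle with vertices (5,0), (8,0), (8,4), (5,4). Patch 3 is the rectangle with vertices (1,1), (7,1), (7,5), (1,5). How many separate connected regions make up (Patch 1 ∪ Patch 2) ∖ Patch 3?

(Patch 1 ∪ Patch 2) ∖ Patch 3 splits into 2 disjoint pieces (area 35, area 15).

2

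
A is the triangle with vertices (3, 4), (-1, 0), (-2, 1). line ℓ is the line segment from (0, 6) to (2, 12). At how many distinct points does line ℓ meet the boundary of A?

The segment lies entirely outside A and never meets its boundary.

0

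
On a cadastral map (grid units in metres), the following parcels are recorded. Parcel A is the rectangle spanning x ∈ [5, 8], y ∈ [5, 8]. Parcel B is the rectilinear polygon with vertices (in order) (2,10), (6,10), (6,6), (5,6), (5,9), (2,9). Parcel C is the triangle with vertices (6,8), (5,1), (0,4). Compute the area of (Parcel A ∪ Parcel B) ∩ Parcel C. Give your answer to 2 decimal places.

The region (Parcel A ∪ Parcel B) ∩ Parcel C is the polygon with vertices (5,5), (5,6), (5,7.333), (6,8), (5.571,5).
By the shoelace formula its area is 2.02.

2.02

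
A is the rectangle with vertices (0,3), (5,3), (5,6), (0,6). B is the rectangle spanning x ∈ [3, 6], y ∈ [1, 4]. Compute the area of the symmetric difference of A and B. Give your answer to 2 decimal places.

|A∩B|: x∈[3,5], y∈[3,4] → 2·1 = 2.
|A △ B| = |A| + |B| − 2·|A∩B| = 15 + 9 − 4 = 20.00.

20.00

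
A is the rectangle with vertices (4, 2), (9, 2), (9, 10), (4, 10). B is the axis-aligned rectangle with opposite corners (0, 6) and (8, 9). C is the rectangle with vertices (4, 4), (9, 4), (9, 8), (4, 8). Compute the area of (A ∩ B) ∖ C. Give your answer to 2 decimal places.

4.00

|A ∩ B| = 12.
|(A ∩ B) ∩ C| = 8.
|(A ∩ B) ∖ C| = 12 − 8 = 4.00.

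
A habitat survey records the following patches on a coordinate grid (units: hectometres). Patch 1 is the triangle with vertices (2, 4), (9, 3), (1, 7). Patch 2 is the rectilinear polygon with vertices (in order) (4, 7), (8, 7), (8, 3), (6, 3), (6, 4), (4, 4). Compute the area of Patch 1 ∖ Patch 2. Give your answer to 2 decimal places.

6.57

|Patch 1| = 10, |Patch 1∩Patch 2| = 3.4286.
|Patch 1 ∖ Patch 2| = |Patch 1| − |Patch 1∩Patch 2| = 10 − 3.4286 = 6.57.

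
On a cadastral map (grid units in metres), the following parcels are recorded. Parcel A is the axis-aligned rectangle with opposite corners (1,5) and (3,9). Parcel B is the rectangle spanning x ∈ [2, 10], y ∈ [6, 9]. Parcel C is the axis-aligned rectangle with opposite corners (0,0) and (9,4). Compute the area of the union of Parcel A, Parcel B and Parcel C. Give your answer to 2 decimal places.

65.00

By inclusion–exclusion:
Individual areas: |Parcel A| = 8, |Parcel B| = 24, |Parcel C| = 36.
|Parcel A∩Parcel B|: x∈[2,3], y∈[6,9] → 1·3 = 3.
|Parcel A∩Parcel C| = 0 (no overlap).
|Parcel B∩Parcel C| = 0 (no overlap).
|Parcel A∩Parcel B∩Parcel C| = 0.
|Parcel A ∪ Parcel B ∪ Parcel C| = 68 − 3 + 0 = 65.00.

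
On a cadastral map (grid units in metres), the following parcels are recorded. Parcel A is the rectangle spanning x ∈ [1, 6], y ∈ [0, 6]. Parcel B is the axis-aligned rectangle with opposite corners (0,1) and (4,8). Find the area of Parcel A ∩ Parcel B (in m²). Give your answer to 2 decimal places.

15.00

|Parcel A∩Parcel B|: x∈[1,4], y∈[1,6] → 3·5 = 15.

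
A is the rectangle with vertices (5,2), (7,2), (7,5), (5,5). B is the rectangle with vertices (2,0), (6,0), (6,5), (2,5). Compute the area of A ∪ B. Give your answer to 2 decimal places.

23.00

By inclusion–exclusion:
Individual areas: |A| = 6, |B| = 20.
|A∩B|: x∈[5,6], y∈[2,5] → 1·3 = 3.
|A ∪ B| = 26 − 3 = 23.00.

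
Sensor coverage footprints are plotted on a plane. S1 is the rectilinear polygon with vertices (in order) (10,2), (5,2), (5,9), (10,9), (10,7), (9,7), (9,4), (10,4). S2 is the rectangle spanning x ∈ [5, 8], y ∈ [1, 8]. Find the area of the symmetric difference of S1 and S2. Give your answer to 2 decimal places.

|S1| = 32, |S2| = 21, |S1∩S2| = 18.
|S1 △ S2| = |S1| + |S2| − 2·|S1∩S2| = 32 + 21 − 36 = 17.00.

17.00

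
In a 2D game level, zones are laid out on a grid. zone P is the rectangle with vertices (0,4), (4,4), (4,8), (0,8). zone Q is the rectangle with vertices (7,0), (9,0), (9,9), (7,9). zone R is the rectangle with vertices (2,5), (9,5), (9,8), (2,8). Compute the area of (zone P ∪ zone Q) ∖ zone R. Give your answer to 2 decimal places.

22.00

|zone P ∪ zone Q| = 34.
|(zone P ∪ zone Q) ∩ zone R| = 12.
|(zone P ∪ zone Q) ∖ zone R| = 34 − 12 = 22.00.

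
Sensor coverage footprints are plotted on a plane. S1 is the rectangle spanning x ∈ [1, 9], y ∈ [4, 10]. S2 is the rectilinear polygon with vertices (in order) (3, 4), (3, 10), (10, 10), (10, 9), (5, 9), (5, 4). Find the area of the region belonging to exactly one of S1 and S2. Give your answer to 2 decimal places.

|S1| = 48, |S2| = 17, |S1∩S2| = 16.
|S1 △ S2| = |S1| + |S2| − 2·|S1∩S2| = 48 + 17 − 32 = 33.00.

33.00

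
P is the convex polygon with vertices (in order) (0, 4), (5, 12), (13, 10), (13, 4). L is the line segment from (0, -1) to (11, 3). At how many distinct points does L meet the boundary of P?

0

The segment lies entirely outside P and never meets its boundary.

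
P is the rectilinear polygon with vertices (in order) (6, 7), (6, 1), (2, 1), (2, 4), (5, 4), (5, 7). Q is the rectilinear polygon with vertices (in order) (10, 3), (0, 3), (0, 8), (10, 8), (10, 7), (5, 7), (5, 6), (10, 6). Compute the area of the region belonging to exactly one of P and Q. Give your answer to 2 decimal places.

48.00

|P| = 15, |Q| = 45, |P∩Q| = 6.
|P △ Q| = |P| + |Q| − 2·|P∩Q| = 15 + 45 − 12 = 48.00.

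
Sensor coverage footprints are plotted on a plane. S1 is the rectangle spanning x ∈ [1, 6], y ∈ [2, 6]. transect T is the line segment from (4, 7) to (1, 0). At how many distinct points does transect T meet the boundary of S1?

2

The segment meets the boundary at (1.857,2), (3.571,6).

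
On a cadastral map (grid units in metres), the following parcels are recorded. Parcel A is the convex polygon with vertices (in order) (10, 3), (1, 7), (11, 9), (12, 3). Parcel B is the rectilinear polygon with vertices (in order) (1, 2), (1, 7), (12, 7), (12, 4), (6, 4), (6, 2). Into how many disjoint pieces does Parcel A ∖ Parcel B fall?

Parcel A ∖ Parcel B splits into 2 disjoint pieces (area 3.0417, area 10.3333).

2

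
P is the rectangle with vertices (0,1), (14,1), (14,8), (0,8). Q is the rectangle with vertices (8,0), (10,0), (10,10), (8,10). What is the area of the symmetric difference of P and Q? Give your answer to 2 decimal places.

90.00

|P∩Q|: x∈[8,10], y∈[1,8] → 2·7 = 14.
|P △ Q| = |P| + |Q| − 2·|P∩Q| = 98 + 20 − 28 = 90.00.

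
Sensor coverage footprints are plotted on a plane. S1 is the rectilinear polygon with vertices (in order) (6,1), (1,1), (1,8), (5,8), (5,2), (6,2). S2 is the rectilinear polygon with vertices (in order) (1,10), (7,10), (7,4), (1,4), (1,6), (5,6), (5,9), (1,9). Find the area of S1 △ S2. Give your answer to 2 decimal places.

|S1| = 29, |S2| = 24, |S1∩S2| = 8.
|S1 △ S2| = |S1| + |S2| − 2·|S1∩S2| = 29 + 24 − 16 = 37.00.

37.00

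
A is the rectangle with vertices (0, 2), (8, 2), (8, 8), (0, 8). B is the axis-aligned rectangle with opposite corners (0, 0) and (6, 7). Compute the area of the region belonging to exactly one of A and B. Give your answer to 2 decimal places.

30.00

|A∩B|: x∈[0,6], y∈[2,7] → 6·5 = 30.
|A △ B| = |A| + |B| − 2·|A∩B| = 48 + 42 − 60 = 30.00.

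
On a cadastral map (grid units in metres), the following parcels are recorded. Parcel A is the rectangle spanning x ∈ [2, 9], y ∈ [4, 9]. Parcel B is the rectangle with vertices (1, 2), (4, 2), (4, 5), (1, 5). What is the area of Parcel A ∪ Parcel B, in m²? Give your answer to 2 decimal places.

42.00

By inclusion–exclusion:
Individual areas: |Parcel A| = 35, |Parcel B| = 9.
|Parcel A∩Parcel B|: x∈[2,4], y∈[4,5] → 2·1 = 2.
|Parcel A ∪ Parcel B| = 44 − 2 = 42.00.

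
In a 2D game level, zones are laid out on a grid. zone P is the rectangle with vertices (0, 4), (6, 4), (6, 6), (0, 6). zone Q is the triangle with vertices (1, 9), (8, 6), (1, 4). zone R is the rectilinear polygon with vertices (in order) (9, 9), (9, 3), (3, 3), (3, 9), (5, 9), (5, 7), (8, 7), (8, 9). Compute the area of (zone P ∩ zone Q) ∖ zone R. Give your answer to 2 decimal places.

3.43

|zone P ∩ zone Q| = 6.4286.
|(zone P ∩ zone Q) ∩ zone R| = 3.
|(zone P ∩ zone Q) ∖ zone R| = 6.4286 − 3 = 3.43.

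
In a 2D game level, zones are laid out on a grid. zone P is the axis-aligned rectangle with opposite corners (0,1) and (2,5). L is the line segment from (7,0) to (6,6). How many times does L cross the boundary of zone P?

The segment lies entirely outside zone P and never meets its boundary.

0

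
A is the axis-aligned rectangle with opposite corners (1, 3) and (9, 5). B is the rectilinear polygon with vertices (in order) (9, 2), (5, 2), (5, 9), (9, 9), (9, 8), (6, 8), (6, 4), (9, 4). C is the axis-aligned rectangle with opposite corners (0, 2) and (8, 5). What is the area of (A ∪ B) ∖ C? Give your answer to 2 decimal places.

10.00

|A ∪ B| = 27.
|(A ∪ B) ∩ C| = 17.
|(A ∪ B) ∖ C| = 27 − 17 = 10.00.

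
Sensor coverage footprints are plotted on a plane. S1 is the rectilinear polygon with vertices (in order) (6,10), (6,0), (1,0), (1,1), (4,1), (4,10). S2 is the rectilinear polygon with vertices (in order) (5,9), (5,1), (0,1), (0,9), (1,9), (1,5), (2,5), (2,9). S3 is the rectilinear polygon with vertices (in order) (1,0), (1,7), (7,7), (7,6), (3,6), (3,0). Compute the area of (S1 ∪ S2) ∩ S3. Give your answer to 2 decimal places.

15.00

|S1 ∪ S2| = 51.
|(S1 ∪ S2) ∩ S3| = 15.00.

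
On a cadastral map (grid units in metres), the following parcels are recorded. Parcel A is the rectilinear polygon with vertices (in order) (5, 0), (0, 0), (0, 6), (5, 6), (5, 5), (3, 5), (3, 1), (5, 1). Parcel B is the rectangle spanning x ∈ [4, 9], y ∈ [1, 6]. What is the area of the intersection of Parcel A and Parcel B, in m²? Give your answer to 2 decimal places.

1.00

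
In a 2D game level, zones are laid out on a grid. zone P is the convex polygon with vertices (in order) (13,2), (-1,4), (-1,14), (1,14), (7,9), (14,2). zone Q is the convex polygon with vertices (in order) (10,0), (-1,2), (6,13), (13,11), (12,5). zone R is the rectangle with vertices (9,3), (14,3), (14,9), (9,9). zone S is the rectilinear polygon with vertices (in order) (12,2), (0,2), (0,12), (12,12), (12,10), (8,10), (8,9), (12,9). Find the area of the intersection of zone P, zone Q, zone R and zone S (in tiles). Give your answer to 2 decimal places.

The intersection is the polygon with vertices (11.2,3), (9,3), (9,7), (11.714,4.286).
By the shoelace formula its area is 6.84.

6.84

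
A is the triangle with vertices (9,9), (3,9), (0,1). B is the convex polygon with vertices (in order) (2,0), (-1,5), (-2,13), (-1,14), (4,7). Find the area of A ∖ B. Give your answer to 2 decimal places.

|A| = 24, |A∩B| = 9.9634.
|A ∖ B| = |A| − |A∩B| = 24 − 9.9634 = 14.04.

14.04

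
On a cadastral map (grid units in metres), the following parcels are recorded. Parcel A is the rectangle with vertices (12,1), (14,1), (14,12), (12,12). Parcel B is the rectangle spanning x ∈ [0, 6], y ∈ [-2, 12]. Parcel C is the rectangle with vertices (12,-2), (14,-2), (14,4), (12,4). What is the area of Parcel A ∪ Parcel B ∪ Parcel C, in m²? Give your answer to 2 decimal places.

112.00

By inclusion–exclusion:
Individual areas: |Parcel A| = 22, |Parcel B| = 84, |Parcel C| = 12.
|Parcel A∩Parcel B| = 0 (no overlap).
|Parcel A∩Parcel C|: x∈[12,14], y∈[1,4] → 2·3 = 6.
|Parcel B∩Parcel C| = 0 (no overlap).
|Parcel A∩Parcel B∩Parcel C| = 0.
|Parcel A ∪ Parcel B ∪ Parcel C| = 118 − 6 + 0 = 112.00.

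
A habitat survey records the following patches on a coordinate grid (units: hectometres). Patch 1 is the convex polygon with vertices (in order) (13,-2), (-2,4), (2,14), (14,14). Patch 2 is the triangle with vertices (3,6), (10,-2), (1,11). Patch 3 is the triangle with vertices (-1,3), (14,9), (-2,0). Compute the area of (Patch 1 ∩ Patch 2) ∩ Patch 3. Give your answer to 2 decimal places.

The region (Patch 1 ∩ Patch 2) ∩ Patch 3 is the polygon with vertices (3.907,4.963), (4.904,5.361), (5.64,4.298), (4.869,3.864).
By the shoelace formula its area is 1.31.

1.31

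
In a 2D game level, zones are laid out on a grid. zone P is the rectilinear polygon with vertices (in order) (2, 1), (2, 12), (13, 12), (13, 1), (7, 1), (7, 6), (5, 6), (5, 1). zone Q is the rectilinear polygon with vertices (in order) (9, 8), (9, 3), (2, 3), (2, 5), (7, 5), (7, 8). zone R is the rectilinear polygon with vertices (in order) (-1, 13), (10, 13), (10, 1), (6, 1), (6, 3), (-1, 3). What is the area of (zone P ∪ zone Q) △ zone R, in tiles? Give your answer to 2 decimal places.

|zone P ∪ zone Q| = 115.
|(zone P ∪ zone Q) ∩ zone R| = 76.
|(zone P ∪ zone Q) △ zone R| = 115 + 118 − 152 = 81.00.

81.00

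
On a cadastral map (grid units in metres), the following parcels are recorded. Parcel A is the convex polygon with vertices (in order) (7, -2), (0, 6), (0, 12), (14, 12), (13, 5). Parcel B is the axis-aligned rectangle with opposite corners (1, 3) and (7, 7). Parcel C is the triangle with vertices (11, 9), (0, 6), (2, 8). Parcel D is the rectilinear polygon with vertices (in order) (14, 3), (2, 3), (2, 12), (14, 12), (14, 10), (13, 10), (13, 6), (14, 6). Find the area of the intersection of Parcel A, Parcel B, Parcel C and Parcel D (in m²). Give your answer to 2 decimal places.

The intersection is the polygon with vertices (3.667,7), (2,6.545), (2,7).
By the shoelace formula its area is 0.38.

0.38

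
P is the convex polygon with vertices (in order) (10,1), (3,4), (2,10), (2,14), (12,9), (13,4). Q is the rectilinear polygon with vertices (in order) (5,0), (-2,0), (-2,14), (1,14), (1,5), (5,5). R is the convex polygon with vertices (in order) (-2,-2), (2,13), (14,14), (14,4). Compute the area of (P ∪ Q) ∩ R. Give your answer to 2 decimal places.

|P ∪ Q| = 148.5595.
|(P ∪ Q) ∩ R| = 113.39.

113.39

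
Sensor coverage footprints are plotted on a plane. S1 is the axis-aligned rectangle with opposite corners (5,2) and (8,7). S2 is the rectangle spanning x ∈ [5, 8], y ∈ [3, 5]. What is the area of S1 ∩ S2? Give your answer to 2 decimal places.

6.00

|S1∩S2|: x∈[5,8], y∈[3,5] → 3·2 = 6.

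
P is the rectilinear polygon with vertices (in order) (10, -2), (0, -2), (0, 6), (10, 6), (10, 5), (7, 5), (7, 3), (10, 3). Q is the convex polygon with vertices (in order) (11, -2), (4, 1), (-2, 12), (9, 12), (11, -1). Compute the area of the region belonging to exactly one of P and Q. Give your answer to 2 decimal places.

|P| = 74, |Q| = 107.5, |P∩Q| = 38.5132.
|P △ Q| = |P| + |Q| − 2·|P∩Q| = 74 + 107.5 − 77.0265 = 104.47.

104.47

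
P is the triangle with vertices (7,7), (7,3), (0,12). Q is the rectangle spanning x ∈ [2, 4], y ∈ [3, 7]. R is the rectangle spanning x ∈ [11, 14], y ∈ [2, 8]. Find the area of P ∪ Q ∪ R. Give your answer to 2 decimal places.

39.99

By inclusion–exclusion:
Individual areas: |P| = 14, |Q| = 8, |R| = 18.
|P∩Q| = 0.0079.
|P∩R| = 0.
|Q∩R| = 0 (no overlap).
|P∩Q∩R| = 0.
|P ∪ Q ∪ R| = 40 − 0.0079 + 0 = 39.99.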